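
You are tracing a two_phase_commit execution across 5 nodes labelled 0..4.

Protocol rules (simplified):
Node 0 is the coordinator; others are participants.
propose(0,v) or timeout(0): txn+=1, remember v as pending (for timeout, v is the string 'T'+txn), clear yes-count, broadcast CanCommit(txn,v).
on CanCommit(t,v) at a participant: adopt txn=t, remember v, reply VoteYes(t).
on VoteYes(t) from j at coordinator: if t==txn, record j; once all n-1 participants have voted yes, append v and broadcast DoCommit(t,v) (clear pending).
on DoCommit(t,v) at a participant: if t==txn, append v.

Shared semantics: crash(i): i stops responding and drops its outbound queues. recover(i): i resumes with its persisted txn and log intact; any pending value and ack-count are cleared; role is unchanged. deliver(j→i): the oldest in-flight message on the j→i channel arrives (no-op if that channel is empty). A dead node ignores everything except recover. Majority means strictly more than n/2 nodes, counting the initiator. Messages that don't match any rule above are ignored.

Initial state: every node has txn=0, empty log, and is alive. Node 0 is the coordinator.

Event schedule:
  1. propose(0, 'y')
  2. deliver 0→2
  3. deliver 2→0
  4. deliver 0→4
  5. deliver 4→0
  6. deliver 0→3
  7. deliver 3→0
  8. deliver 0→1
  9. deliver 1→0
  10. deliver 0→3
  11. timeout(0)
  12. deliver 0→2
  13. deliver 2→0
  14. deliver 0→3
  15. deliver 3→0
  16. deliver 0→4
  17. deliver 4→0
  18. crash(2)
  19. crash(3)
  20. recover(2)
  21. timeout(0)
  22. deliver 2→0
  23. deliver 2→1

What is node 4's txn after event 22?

after 1 — propose(0,'y'): n0:coor/t1/[-]
after 2 — deliver 0→2: n2:part/t1/[-]
after 3 — deliver 2→0: ·
after 4 — deliver 0→4: n4:part/t1/[-]
after 5 — deliver 4→0: ·
after 6 — deliver 0→3: n3:part/t1/[-]
after 7 — deliver 3→0: ·
after 8 — deliver 0→1: n1:part/t1/[-]
after 9 — deliver 1→0: n0:coor/t1/[y]
after 10 — deliver 0→3: n3:part/t1/[y]
after 11 — timeout(0): n0:coor/t2/[y]
after 12 — deliver 0→2: n2:part/t1/[y]
after 13 — deliver 2→0: ·
after 14 — deliver 0→3: n3:part/t2/[y]
after 15 — deliver 3→0: ·
after 16 — deliver 0→4: n4:part/t1/[y]
after 17 — deliver 4→0: ·
after 18 — crash(2): n2:✗part/t1/[y]
after 19 — crash(3): n3:✗part/t2/[y]
after 20 — recover(2): n2:part/t1/[y]
after 21 — timeout(0): n0:coor/t3/[y]
after 22 — deliver 2→0: ·

1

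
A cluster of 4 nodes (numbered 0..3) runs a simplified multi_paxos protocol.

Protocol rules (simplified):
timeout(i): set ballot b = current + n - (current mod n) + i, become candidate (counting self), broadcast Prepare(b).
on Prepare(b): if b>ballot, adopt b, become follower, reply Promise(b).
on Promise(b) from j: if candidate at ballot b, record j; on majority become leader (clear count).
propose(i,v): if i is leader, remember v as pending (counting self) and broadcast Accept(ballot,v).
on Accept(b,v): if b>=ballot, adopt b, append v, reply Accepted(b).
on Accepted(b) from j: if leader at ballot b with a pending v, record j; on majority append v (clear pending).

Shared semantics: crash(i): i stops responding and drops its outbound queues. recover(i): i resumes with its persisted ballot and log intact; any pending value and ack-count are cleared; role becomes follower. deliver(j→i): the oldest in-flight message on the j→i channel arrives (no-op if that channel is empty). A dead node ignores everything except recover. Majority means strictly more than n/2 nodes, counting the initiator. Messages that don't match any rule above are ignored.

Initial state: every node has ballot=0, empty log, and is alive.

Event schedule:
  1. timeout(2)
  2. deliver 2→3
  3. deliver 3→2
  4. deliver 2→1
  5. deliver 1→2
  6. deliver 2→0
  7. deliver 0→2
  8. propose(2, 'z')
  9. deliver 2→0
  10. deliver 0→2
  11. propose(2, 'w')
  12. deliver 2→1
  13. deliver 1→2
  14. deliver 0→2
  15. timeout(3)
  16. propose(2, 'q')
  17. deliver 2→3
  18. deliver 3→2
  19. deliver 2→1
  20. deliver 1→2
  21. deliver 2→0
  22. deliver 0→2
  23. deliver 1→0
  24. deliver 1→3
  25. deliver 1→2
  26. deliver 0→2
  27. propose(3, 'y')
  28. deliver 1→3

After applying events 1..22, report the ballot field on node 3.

step 1 timeout(2): 2={cand,b=6,log=-}
step 2 deliver 2→3: 3={foll,b=6,log=-}
step 3 deliver 3→2: —
step 4 deliver 2→1: 1={foll,b=6,log=-}
step 5 deliver 1→2: 2={lead,b=6,log=-}
step 6 deliver 2→0: 0={foll,b=6,log=-}
step 7 deliver 0→2: —
step 8 propose(2,'z'): —
step 9 deliver 2→0: 0={foll,b=6,log=z}
step 10 deliver 0→2: —
step 11 propose(2,'w'): —
step 12 deliver 2→1: 1={foll,b=6,log=z}
step 13 deliver 1→2: —
step 14 deliver 0→2: —
step 15 timeout(3): 3={cand,b=11,log=-}
step 16 propose(2,'q'): —
step 17 deliver 2→3: —
step 18 deliver 3→2: 2={foll,b=11,log=-}
step 19 deliver 2→1: 1={foll,b=6,log=z,w}
step 20 deliver 1→2: —
step 21 deliver 2→0: 0={foll,b=6,log=z,w}
step 22 deliver 0→2: —

11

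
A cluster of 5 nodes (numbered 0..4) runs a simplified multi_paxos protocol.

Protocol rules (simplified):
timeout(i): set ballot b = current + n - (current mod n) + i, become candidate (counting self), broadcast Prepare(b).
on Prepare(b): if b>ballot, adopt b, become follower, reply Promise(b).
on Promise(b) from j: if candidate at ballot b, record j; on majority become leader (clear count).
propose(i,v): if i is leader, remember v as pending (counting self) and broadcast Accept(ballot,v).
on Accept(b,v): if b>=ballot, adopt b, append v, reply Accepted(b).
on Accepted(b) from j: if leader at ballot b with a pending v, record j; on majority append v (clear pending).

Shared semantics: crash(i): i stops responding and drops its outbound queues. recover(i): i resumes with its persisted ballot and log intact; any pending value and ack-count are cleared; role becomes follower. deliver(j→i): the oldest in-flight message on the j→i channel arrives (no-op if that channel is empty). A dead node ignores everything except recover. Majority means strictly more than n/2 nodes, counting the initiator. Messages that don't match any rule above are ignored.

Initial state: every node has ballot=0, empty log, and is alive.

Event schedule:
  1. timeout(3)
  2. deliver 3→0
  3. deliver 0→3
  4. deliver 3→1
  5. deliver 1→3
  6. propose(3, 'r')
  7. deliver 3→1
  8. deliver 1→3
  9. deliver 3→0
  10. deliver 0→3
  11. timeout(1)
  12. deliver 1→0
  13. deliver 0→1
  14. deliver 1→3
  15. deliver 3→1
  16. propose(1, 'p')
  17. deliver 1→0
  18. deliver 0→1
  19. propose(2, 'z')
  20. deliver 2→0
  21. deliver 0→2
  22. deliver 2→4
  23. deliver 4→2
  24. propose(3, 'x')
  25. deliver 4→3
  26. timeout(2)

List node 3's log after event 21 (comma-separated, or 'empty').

step 1 timeout(3): 3={cand,b=8,log=-}
step 2 deliver 3→0: 0={foll,b=8,log=-}
step 3 deliver 0→3: —
step 4 deliver 3→1: 1={foll,b=8,log=-}
step 5 deliver 1→3: 3={lead,b=8,log=-}
step 6 propose(3,'r'): —
step 7 deliver 3→1: 1={foll,b=8,log=r}
step 8 deliver 1→3: —
step 9 deliver 3→0: 0={foll,b=8,log=r}
step 10 deliver 0→3: 3={lead,b=8,log=r}
step 11 timeout(1): 1={cand,b=11,log=r}
step 12 deliver 1→0: 0={foll,b=11,log=r}
step 13 deliver 0→1: —
step 14 deliver 1→3: 3={foll,b=11,log=r}
step 15 deliver 3→1: 1={lead,b=11,log=r}
step 16 propose(1,'p'): —
step 17 deliver 1→0: 0={foll,b=11,log=r,p}
step 18 deliver 0→1: —
step 19 propose(2,'z'): —
step 20 deliver 2→0: —
step 21 deliver 0→2: —

r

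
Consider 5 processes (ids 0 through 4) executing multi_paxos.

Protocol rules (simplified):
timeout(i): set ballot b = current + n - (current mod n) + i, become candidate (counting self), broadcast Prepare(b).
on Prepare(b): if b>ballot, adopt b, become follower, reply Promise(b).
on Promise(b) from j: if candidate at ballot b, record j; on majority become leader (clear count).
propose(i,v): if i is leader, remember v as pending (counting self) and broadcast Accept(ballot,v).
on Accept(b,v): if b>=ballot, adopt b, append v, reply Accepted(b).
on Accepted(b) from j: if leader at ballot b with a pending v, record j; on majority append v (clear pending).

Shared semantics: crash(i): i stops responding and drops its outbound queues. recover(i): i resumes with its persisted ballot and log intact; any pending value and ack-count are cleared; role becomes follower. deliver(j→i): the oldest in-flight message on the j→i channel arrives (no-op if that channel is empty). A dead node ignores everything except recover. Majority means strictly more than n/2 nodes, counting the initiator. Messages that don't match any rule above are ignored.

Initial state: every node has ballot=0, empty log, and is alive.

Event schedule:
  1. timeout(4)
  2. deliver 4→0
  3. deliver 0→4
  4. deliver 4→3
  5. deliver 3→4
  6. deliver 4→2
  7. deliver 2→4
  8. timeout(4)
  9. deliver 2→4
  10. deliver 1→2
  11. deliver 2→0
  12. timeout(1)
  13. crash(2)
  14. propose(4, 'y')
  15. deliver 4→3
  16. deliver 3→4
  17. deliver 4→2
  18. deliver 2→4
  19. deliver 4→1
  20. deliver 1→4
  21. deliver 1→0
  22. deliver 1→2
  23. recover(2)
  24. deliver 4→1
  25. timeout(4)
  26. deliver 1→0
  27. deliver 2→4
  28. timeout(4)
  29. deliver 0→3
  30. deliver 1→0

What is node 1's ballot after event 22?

9

after 1 — timeout(4): n4:cand/b9/[-]
after 2 — deliver 4→0: n0:foll/b9/[-]
after 3 — deliver 0→4: ·
after 4 — deliver 4→3: n3:foll/b9/[-]
after 5 — deliver 3→4: n4:lead/b9/[-]
after 6 — deliver 4→2: n2:foll/b9/[-]
after 7 — deliver 2→4: ·
after 8 — timeout(4): n4:cand/b14/[-]
after 9 — deliver 2→4: ·
after 10 — deliver 1→2: ·
after 11 — deliver 2→0: ·
after 12 — timeout(1): n1:cand/b6/[-]
after 13 — crash(2): n2:✗foll/b9/[-]
after 14 — propose(4,'y'): ·
after 15 — deliver 4→3: n3:foll/b14/[-]
after 16 — deliver 3→4: ·
after 17 — deliver 4→2: ·
after 18 — deliver 2→4: ·
after 19 — deliver 4→1: n1:foll/b9/[-]
after 20 — deliver 1→4: ·
after 21 — deliver 1→0: ·
after 22 — deliver 1→2: ·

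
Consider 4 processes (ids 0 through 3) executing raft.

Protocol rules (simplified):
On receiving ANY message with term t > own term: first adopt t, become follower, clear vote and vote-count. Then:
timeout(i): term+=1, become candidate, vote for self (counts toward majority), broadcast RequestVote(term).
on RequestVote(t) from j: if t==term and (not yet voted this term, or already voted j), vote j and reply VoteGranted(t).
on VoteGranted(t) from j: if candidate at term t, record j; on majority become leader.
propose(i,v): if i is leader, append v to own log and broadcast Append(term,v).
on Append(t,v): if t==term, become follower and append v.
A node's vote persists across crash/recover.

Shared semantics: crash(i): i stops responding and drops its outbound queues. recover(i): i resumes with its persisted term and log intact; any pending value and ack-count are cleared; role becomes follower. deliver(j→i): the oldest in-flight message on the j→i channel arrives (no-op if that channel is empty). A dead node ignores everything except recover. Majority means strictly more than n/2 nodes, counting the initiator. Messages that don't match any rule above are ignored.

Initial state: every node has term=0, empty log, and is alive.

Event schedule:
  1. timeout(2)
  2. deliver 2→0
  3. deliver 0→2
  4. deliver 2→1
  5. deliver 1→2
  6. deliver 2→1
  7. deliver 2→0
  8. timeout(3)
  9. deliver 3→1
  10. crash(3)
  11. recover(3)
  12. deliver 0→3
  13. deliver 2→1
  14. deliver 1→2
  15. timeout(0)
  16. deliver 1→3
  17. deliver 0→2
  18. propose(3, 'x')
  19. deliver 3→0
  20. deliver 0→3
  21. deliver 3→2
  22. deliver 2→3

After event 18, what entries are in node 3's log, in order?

step 1 timeout(2): 2={cand,t=1,log=-}
step 2 deliver 2→0: 0={foll,t=1,log=-}
step 3 deliver 0→2: —
step 4 deliver 2→1: 1={foll,t=1,log=-}
step 5 deliver 1→2: 2={lead,t=1,log=-}
step 6 deliver 2→1: —
step 7 deliver 2→0: —
step 8 timeout(3): 3={cand,t=1,log=-}
step 9 deliver 3→1: —
step 10 crash(3): 3={✗cand,t=1,log=-}
step 11 recover(3): 3={foll,t=1,log=-}
step 12 deliver 0→3: —
step 13 deliver 2→1: —
step 14 deliver 1→2: —
step 15 timeout(0): 0={cand,t=2,log=-}
step 16 deliver 1→3: —
step 17 deliver 0→2: 2={foll,t=2,log=-}
step 18 propose(3,'x'): —

empty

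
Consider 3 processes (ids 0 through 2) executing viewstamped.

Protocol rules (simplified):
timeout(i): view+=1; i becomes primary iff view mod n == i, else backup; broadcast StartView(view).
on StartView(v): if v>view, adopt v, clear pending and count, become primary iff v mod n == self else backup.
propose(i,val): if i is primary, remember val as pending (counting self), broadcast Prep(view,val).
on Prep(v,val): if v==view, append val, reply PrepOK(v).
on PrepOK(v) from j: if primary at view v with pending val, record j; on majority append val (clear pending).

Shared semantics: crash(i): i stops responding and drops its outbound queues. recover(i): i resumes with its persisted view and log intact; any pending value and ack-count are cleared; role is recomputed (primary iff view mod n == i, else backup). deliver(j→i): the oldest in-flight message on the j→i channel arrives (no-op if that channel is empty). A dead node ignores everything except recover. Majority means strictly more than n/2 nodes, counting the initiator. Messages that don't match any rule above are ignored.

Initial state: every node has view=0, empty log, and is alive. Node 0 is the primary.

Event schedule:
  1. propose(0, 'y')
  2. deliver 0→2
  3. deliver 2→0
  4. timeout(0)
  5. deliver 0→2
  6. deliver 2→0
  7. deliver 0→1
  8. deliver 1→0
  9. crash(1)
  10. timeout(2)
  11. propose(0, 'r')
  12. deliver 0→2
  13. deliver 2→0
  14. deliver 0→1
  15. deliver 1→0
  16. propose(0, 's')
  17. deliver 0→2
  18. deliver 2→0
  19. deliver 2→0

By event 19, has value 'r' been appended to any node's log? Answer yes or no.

step 1 propose(0,'y'): —
step 2 deliver 0→2: 2={back,v=0,log=y}
step 3 deliver 2→0: 0={prim,v=0,log=y}
step 4 timeout(0): 0={back,v=1,log=y}
step 5 deliver 0→2: 2={back,v=1,log=y}
step 6 deliver 2→0: —
step 7 deliver 0→1: 1={back,v=0,log=y}
step 8 deliver 1→0: —
step 9 crash(1): 1={✗back,v=0,log=y}
step 10 timeout(2): 2={prim,v=2,log=y}
step 11 propose(0,'r'): —
step 12 deliver 0→2: —
step 13 deliver 2→0: 0={back,v=2,log=y}
step 14 deliver 0→1: —
step 15 deliver 1→0: —
step 16 propose(0,'s'): —
step 17 deliver 0→2: —
step 18 deliver 2→0: —
step 19 deliver 2→0: —

no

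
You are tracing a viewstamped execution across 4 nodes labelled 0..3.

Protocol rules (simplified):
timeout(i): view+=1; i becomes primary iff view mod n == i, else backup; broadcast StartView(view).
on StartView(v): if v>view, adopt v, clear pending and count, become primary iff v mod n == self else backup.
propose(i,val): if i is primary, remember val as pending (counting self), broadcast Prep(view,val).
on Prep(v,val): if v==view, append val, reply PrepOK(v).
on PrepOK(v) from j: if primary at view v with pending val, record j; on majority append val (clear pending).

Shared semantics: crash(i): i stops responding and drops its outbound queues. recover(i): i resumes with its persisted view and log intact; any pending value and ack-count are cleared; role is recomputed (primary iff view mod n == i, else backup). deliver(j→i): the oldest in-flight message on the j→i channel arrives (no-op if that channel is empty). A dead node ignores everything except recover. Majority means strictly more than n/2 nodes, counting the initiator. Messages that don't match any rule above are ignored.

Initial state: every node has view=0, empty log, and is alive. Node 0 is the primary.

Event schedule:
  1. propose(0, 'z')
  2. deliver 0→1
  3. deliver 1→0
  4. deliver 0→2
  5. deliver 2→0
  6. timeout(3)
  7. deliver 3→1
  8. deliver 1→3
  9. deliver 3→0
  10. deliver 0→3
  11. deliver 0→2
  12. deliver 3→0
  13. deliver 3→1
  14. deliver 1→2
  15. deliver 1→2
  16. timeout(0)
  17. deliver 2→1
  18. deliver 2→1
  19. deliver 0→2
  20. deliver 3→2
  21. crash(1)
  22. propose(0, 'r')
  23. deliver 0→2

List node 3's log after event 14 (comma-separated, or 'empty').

empty

[1] propose(0,'z') → ∅
[2] deliver 0→1 → N1(back v0 [z])
[3] deliver 1→0 → ∅
[4] deliver 0→2 → N2(back v0 [z])
[5] deliver 2→0 → N0(prim v0 [z])
[6] timeout(3) → N3(back v1 [-])
[7] deliver 3→1 → N1(prim v1 [z])
[8] deliver 1→3 → ∅
[9] deliver 3→0 → N0(back v1 [z])
[10] deliver 0→3 → ∅
[11] deliver 0→2 → ∅
[12] deliver 3→0 → ∅
[13] deliver 3→1 → ∅
[14] deliver 1→2 → ∅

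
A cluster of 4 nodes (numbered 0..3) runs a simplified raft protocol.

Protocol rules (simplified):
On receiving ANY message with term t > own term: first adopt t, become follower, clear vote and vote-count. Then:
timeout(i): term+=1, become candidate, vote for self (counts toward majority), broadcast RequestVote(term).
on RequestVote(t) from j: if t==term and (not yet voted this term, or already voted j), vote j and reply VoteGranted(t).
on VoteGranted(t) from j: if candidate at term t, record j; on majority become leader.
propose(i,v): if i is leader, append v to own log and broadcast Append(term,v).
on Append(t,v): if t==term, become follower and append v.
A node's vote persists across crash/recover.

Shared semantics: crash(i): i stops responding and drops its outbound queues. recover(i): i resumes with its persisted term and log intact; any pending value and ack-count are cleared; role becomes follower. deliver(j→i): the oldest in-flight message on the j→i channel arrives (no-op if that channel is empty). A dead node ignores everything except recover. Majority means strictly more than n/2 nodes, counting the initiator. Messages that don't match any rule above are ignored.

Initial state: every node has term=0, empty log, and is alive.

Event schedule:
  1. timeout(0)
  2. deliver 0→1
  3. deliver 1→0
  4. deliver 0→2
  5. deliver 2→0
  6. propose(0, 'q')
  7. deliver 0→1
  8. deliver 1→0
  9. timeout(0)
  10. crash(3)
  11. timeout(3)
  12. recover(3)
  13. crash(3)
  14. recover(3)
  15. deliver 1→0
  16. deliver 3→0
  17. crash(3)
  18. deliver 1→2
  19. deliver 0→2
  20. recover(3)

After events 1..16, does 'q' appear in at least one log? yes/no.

1. timeout(0):  <0:cand t1 ->
2. deliver 0→1:  <1:foll t1 ->
3. deliver 1→0:  nop
4. deliver 0→2:  <2:foll t1 ->
5. deliver 2→0:  <0:lead t1 ->
6. propose(0,'q'):  <0:lead t1 q>
7. deliver 0→1:  <1:foll t1 q>
8. deliver 1→0:  nop
9. timeout(0):  <0:cand t2 q>
10. crash(3):  <3:✗foll t0 ->
11. timeout(3):  nop
12. recover(3):  <3:foll t0 ->
13. crash(3):  <3:✗foll t0 ->
14. recover(3):  <3:foll t0 ->
15. deliver 1→0:  nop
16. deliver 3→0:  nop

yes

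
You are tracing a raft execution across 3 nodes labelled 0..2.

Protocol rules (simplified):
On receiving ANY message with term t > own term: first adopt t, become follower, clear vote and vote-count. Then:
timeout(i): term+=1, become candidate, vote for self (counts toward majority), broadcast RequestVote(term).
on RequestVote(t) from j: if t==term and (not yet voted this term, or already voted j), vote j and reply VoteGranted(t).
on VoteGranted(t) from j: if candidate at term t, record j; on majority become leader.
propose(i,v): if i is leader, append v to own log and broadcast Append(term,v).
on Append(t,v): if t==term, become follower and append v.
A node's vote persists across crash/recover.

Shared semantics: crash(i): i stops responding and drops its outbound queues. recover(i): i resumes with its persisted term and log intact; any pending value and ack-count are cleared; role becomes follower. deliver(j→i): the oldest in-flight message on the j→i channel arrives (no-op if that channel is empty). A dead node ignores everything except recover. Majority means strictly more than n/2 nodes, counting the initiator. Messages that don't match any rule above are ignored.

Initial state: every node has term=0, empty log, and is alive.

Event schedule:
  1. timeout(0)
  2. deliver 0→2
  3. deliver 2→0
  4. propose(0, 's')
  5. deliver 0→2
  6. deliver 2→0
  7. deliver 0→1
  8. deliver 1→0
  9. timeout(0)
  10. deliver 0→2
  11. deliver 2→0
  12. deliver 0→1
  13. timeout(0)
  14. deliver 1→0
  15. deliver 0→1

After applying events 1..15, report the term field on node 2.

2

[1] timeout(0) → N0(cand t1 [-])
[2] deliver 0→2 → N2(foll t1 [-])
[3] deliver 2→0 → N0(lead t1 [-])
[4] propose(0,'s') → N0(lead t1 [s])
[5] deliver 0→2 → N2(foll t1 [s])
[6] deliver 2→0 → ∅
[7] deliver 0→1 → N1(foll t1 [-])
[8] deliver 1→0 → ∅
[9] timeout(0) → N0(cand t2 [s])
[10] deliver 0→2 → N2(foll t2 [s])
[11] deliver 2→0 → N0(lead t2 [s])
[12] deliver 0→1 → N1(foll t1 [s])
[13] timeout(0) → N0(cand t3 [s])
[14] deliver 1→0 → ∅
[15] deliver 0→1 → N1(foll t2 [s])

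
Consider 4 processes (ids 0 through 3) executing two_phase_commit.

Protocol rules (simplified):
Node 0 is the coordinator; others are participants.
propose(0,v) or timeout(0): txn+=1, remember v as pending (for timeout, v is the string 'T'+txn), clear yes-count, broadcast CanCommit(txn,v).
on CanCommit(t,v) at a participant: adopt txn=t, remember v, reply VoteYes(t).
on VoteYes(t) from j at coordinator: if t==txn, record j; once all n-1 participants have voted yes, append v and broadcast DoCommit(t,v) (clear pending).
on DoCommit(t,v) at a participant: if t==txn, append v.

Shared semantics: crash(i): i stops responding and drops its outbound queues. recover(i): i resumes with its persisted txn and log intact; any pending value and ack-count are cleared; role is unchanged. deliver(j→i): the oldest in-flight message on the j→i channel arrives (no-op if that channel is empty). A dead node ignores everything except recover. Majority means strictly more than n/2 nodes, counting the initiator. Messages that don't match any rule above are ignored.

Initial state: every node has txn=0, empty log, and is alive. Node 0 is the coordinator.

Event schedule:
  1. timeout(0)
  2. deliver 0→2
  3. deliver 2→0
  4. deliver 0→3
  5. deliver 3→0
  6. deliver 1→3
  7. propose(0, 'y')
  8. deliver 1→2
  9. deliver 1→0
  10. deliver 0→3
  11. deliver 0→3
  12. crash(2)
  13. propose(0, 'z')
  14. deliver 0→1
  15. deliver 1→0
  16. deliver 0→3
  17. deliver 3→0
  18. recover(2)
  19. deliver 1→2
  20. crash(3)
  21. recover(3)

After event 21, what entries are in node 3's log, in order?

empty

[1] timeout(0) → N0(coor t1 [-])
[2] deliver 0→2 → N2(part t1 [-])
[3] deliver 2→0 → ∅
[4] deliver 0→3 → N3(part t1 [-])
[5] deliver 3→0 → ∅
[6] deliver 1→3 → ∅
[7] propose(0,'y') → N0(coor t2 [-])
[8] deliver 1→2 → ∅
[9] deliver 1→0 → ∅
[10] deliver 0→3 → N3(part t2 [-])
[11] deliver 0→3 → ∅
[12] crash(2) → N2(✗part t1 [-])
[13] propose(0,'z') → N0(coor t3 [-])
[14] deliver 0→1 → N1(part t1 [-])
[15] deliver 1→0 → ∅
[16] deliver 0→3 → N3(part t3 [-])
[17] deliver 3→0 → ∅
[18] recover(2) → N2(part t1 [-])
[19] deliver 1→2 → ∅
[20] crash(3) → N3(✗part t3 [-])
[21] recover(3) → N3(part t3 [-])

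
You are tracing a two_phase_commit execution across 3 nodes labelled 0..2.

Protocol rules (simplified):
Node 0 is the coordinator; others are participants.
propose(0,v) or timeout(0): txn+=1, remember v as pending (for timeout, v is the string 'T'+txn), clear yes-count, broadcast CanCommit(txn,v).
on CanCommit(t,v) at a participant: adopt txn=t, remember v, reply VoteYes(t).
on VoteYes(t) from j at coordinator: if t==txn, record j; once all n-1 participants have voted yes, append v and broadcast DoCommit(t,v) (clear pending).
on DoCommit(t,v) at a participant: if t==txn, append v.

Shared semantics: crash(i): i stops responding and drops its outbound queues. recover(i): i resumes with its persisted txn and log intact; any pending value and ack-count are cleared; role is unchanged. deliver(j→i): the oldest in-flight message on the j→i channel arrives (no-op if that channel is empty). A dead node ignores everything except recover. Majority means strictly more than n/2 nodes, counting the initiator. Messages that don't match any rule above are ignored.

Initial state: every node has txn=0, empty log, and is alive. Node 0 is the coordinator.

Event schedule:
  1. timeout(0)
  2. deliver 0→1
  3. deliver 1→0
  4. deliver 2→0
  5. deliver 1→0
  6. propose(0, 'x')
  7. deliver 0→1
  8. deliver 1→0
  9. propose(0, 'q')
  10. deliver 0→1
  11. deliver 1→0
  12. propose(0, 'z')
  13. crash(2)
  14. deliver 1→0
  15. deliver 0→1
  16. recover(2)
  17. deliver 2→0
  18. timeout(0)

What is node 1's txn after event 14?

3

e1 timeout(0): 0[coor,t=1,-]
e2 deliver 0→1: 1[part,t=1,-]
e3 deliver 1→0: ·
e4 deliver 2→0: ·
e5 deliver 1→0: ·
e6 propose(0,'x'): 0[coor,t=2,-]
e7 deliver 0→1: 1[part,t=2,-]
e8 deliver 1→0: ·
e9 propose(0,'q'): 0[coor,t=3,-]
e10 deliver 0→1: 1[part,t=3,-]
e11 deliver 1→0: ·
e12 propose(0,'z'): 0[coor,t=4,-]
e13 crash(2): 2[✗part,t=0,-]
e14 deliver 1→0: ·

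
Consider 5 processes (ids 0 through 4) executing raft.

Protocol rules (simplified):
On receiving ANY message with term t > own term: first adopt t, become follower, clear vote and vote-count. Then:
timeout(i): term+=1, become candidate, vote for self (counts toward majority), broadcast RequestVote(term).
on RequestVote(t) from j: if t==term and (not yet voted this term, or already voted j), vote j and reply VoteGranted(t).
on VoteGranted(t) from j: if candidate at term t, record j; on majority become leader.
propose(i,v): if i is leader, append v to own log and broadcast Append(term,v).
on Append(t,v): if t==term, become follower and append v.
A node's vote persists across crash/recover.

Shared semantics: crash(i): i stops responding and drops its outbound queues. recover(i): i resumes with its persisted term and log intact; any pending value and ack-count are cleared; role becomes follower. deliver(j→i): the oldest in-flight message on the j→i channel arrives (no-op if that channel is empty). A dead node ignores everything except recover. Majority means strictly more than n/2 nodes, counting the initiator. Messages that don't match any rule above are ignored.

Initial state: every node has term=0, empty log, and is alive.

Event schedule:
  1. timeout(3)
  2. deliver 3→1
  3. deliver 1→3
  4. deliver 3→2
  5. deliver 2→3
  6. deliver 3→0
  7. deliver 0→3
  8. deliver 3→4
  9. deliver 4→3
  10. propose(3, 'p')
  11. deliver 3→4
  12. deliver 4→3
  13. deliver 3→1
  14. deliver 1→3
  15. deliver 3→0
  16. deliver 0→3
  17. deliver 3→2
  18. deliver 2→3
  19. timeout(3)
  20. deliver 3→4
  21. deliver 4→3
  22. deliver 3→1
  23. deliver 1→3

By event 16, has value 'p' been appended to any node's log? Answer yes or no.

yes

1. timeout(3):  <3:cand t1 ->
2. deliver 3→1:  <1:foll t1 ->
3. deliver 1→3:  nop
4. deliver 3→2:  <2:foll t1 ->
5. deliver 2→3:  <3:lead t1 ->
6. deliver 3→0:  <0:foll t1 ->
7. deliver 0→3:  nop
8. deliver 3→4:  <4:foll t1 ->
9. deliver 4→3:  nop
10. propose(3,'p'):  <3:lead t1 p>
11. deliver 3→4:  <4:foll t1 p>
12. deliver 4→3:  nop
13. deliver 3→1:  <1:foll t1 p>
14. deliver 1→3:  nop
15. deliver 3→0:  <0:foll t1 p>
16. deliver 0→3:  nop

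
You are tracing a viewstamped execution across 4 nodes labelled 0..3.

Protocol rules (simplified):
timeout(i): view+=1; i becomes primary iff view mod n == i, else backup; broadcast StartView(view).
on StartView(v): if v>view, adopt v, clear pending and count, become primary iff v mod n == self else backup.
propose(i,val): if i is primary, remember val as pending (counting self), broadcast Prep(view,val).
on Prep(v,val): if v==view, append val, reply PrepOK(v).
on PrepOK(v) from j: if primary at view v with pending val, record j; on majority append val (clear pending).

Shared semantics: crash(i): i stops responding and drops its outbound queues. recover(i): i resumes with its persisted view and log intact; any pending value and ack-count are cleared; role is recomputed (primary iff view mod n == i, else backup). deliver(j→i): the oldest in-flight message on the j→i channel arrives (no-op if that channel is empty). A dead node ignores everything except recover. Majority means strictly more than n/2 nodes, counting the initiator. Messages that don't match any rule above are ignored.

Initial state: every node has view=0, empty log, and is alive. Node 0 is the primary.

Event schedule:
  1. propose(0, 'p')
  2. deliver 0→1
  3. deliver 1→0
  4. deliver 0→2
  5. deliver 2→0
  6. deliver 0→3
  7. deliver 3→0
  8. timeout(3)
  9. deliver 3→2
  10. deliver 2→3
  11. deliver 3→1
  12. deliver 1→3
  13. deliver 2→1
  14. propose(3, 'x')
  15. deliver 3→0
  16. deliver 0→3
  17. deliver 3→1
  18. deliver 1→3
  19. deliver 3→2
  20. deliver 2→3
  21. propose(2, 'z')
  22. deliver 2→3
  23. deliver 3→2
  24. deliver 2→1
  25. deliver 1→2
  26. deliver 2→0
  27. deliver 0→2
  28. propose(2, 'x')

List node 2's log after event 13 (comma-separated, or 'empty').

after 1 — propose(0,'p'): ·
after 2 — deliver 0→1: n1:back/v0/[p]
after 3 — deliver 1→0: ·
after 4 — deliver 0→2: n2:back/v0/[p]
after 5 — deliver 2→0: n0:prim/v0/[p]
after 6 — deliver 0→3: n3:back/v0/[p]
after 7 — deliver 3→0: ·
after 8 — timeout(3): n3:back/v1/[p]
after 9 — deliver 3→2: n2:back/v1/[p]
after 10 — deliver 2→3: ·
after 11 — deliver 3→1: n1:prim/v1/[p]
after 12 — deliver 1→3: ·
after 13 — deliver 2→1: ·

p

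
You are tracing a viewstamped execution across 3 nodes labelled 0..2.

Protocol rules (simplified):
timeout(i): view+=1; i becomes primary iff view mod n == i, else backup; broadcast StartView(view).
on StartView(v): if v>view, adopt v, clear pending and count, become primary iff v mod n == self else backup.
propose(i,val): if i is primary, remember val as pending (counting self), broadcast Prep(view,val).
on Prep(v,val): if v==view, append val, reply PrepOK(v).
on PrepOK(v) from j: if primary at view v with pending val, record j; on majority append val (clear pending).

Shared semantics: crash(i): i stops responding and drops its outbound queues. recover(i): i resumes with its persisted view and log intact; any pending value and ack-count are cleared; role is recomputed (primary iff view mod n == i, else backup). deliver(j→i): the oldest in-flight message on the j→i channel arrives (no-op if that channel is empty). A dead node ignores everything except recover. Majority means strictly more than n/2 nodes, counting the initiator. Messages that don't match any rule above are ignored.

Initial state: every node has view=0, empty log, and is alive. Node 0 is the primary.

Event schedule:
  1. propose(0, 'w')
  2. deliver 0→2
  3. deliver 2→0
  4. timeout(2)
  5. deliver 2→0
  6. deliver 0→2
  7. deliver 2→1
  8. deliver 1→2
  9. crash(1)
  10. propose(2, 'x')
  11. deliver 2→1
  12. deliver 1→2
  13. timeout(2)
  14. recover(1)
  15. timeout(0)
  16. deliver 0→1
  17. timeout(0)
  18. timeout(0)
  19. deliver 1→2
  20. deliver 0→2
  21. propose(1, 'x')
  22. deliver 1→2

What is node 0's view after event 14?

after 1 — propose(0,'w'): ·
after 2 — deliver 0→2: n2:back/v0/[w]
after 3 — deliver 2→0: n0:prim/v0/[w]
after 4 — timeout(2): n2:back/v1/[w]
after 5 — deliver 2→0: n0:back/v1/[w]
after 6 — deliver 0→2: ·
after 7 — deliver 2→1: n1:prim/v1/[-]
after 8 — deliver 1→2: ·
after 9 — crash(1): n1:✗prim/v1/[-]
after 10 — propose(2,'x'): ·
after 11 — deliver 2→1: ·
after 12 — deliver 1→2: ·
after 13 — timeout(2): n2:prim/v2/[w]
after 14 — recover(1): n1:prim/v1/[-]

1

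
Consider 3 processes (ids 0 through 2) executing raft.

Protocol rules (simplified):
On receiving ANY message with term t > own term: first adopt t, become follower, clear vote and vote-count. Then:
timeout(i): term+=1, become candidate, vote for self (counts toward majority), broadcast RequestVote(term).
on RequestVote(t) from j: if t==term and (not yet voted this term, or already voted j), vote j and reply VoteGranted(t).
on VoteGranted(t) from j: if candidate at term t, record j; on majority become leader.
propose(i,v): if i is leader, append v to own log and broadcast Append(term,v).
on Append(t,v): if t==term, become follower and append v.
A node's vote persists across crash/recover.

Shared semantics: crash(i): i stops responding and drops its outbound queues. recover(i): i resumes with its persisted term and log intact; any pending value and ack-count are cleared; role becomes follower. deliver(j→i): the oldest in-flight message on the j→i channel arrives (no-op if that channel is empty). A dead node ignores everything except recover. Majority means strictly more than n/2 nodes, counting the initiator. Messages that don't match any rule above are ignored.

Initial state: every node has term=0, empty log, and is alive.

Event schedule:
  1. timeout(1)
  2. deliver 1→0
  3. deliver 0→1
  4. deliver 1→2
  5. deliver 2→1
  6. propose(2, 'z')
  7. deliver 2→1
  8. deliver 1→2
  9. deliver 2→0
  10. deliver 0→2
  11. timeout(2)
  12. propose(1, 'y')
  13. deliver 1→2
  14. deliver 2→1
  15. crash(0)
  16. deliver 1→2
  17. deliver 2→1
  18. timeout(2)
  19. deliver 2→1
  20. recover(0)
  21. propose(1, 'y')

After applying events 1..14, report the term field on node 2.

2

1. timeout(1):  <1:cand t1 ->
2. deliver 1→0:  <0:foll t1 ->
3. deliver 0→1:  <1:lead t1 ->
4. deliver 1→2:  <2:foll t1 ->
5. deliver 2→1:  nop
6. propose(2,'z'):  nop
7. deliver 2→1:  nop
8. deliver 1→2:  nop
9. deliver 2→0:  nop
10. deliver 0→2:  nop
11. timeout(2):  <2:cand t2 ->
12. propose(1,'y'):  <1:lead t1 y>
13. deliver 1→2:  nop
14. deliver 2→1:  <1:foll t2 y>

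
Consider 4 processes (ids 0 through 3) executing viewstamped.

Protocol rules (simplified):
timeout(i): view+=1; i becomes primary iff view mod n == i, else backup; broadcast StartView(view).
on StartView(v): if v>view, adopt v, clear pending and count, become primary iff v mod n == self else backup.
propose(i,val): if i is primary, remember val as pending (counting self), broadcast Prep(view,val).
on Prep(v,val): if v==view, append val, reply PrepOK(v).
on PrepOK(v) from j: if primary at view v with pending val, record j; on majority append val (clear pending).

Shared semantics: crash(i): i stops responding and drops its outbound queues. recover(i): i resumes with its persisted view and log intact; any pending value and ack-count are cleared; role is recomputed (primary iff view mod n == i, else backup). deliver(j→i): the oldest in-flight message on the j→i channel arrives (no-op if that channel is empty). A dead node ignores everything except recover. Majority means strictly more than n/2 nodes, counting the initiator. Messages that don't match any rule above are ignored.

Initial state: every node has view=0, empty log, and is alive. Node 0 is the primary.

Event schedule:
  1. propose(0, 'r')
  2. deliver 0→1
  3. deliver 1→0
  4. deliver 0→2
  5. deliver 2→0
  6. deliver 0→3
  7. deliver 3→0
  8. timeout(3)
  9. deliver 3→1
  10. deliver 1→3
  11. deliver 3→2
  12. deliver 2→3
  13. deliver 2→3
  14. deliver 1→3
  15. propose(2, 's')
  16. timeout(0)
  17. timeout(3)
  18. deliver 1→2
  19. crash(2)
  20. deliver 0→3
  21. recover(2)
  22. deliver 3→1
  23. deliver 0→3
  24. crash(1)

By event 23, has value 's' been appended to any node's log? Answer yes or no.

no

1. propose(0,'r'):  nop
2. deliver 0→1:  <1:back v0 r>
3. deliver 1→0:  nop
4. deliver 0→2:  <2:back v0 r>
5. deliver 2→0:  <0:prim v0 r>
6. deliver 0→3:  <3:back v0 r>
7. deliver 3→0:  nop
8. timeout(3):  <3:back v1 r>
9. deliver 3→1:  <1:prim v1 r>
10. deliver 1→3:  nop
11. deliver 3→2:  <2:back v1 r>
12. deliver 2→3:  nop
13. deliver 2→3:  nop
14. deliver 1→3:  nop
15. propose(2,'s'):  nop
16. timeout(0):  <0:back v1 r>
17. timeout(3):  <3:back v2 r>
18. deliver 1→2:  nop
19. crash(2):  <2:✗back v1 r>
20. deliver 0→3:  nop
21. recover(2):  <2:back v1 r>
22. deliver 3→1:  <1:back v2 r>
23. deliver 0→3:  nop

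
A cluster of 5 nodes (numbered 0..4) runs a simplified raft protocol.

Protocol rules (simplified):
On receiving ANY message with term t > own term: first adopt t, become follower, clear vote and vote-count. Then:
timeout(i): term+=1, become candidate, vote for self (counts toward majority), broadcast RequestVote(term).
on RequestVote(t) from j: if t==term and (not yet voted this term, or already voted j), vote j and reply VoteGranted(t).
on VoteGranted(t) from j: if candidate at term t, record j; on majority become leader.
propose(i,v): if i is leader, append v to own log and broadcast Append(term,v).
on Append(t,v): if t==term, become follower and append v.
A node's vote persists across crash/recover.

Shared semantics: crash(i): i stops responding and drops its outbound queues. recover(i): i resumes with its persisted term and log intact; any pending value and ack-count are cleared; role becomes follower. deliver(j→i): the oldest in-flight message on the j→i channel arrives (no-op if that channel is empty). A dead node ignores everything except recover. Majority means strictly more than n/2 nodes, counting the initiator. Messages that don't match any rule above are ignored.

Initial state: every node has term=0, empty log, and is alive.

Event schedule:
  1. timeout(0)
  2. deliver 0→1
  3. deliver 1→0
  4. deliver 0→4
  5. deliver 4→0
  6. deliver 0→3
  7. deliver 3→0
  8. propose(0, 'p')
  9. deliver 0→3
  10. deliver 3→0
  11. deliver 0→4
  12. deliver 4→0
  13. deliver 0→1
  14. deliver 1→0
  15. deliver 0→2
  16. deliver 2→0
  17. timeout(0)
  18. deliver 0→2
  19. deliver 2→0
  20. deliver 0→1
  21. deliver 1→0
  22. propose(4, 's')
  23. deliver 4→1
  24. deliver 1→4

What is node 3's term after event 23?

[1] timeout(0) → N0(cand t1 [-])
[2] deliver 0→1 → N1(foll t1 [-])
[3] deliver 1→0 → ∅
[4] deliver 0→4 → N4(foll t1 [-])
[5] deliver 4→0 → N0(lead t1 [-])
[6] deliver 0→3 → N3(foll t1 [-])
[7] deliver 3→0 → ∅
[8] propose(0,'p') → N0(lead t1 [p])
[9] deliver 0→3 → N3(foll t1 [p])
[10] deliver 3→0 → ∅
[11] deliver 0→4 → N4(foll t1 [p])
[12] deliver 4→0 → ∅
[13] deliver 0→1 → N1(foll t1 [p])
[14] deliver 1→0 → ∅
[15] deliver 0→2 → N2(foll t1 [-])
[16] deliver 2→0 → ∅
[17] timeout(0) → N0(cand t2 [p])
[18] deliver 0→2 → N2(foll t1 [p])
[19] deliver 2→0 → ∅
[20] deliver 0→1 → N1(foll t2 [p])
[21] deliver 1→0 → ∅
[22] propose(4,'s') → ∅
[23] deliver 4→1 → ∅

1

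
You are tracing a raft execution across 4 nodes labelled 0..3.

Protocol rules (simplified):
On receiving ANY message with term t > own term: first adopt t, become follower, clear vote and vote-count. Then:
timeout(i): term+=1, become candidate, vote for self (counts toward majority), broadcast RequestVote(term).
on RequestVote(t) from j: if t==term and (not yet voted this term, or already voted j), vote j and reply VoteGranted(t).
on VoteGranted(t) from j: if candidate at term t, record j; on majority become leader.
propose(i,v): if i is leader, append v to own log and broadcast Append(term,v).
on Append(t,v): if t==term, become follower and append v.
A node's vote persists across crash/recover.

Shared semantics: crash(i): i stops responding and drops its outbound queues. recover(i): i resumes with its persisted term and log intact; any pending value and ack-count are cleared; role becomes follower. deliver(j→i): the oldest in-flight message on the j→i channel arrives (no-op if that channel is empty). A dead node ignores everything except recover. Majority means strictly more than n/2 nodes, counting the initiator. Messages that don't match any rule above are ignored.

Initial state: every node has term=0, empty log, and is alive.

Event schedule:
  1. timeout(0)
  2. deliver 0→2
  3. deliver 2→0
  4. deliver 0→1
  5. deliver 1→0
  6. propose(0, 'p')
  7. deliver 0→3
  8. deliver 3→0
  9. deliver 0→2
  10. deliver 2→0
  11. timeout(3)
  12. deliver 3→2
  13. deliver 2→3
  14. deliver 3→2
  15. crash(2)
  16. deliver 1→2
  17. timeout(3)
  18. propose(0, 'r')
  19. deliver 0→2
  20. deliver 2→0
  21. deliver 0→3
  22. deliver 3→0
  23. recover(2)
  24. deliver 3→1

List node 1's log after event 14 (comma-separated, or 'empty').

[1] timeout(0) → N0(cand t1 [-])
[2] deliver 0→2 → N2(foll t1 [-])
[3] deliver 2→0 → ∅
[4] deliver 0→1 → N1(foll t1 [-])
[5] deliver 1→0 → N0(lead t1 [-])
[6] propose(0,'p') → N0(lead t1 [p])
[7] deliver 0→3 → N3(foll t1 [-])
[8] deliver 3→0 → ∅
[9] deliver 0→2 → N2(foll t1 [p])
[10] deliver 2→0 → ∅
[11] timeout(3) → N3(cand t2 [-])
[12] deliver 3→2 → N2(foll t2 [p])
[13] deliver 2→3 → ∅
[14] deliver 3→2 → ∅

empty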